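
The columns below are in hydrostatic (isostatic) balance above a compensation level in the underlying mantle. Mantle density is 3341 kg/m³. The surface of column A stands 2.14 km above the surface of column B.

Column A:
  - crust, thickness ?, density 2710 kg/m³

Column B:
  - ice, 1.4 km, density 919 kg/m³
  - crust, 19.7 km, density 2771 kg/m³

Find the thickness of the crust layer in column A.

34.5 km

Take the compensation level at the base of the deeper column (depth z_c below the surface of column A) and equate Σ ρ_i t_i down to z_c; mantle fills any gap and the z_c terms cancel.
Column A: x×2710 + (z_c − 0 − x)×3341
Column B: 2.14×0 + 1.4×919 + 19.7×2771 + (z_c − 2.14 − 21.1)×3341
The z_c×3341 term appears on both sides and cancels. Collect the known terms of each column as K = Σ(ρt)_known − 3341 × (depth of known layers): K_A = 0 − 3341×0 = 0; K_B = 55875.3 − 3341×(2.14 + 21.1) = −21769.54.
Balance: K_A − x×(3341 − 2710) = K_B, so x = (K_A − K_B)/(3341 − 2710) = 21769.5/631 = 34.5 km.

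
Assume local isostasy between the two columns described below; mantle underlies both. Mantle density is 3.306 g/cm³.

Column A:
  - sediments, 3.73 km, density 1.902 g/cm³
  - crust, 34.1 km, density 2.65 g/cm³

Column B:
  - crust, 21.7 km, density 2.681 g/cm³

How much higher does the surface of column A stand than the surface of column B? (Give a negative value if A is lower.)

For any compensation level in the mantle, the mantle terms cancel and isostasy reduces to e = (Σt_A − Σt_B) − (Σ(ρt)_A − Σ(ρt)_B) / ρ_m.
Σt_A = 37.83 km; Σt_B = 21.7 km; Σ(ρt)_A = 97.45946; Σ(ρt)_B = 58.1777 (in km·g/cm³).
e = (37.83 − 21.7) − (97.45946 − 58.1777) / 3.306 = 4.25 km.

4.25 km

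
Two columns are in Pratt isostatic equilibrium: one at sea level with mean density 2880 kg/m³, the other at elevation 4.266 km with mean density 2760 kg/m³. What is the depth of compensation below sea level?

ρ_ref D = ρ (D + h) → D (ρ_ref − ρ) = ρ h.
D = ρ h/(ρ_ref − ρ) = 2760 × 4.266 km/(2880 − 2760) = 98.1 km.

98.1 km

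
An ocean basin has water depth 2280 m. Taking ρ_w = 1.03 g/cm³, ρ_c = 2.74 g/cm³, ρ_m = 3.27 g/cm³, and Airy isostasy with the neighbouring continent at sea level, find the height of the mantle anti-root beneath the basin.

7360 m

Balancing pressure at the compensation depth: replacing crust with seawater at the top is compensated by replacing crust with mantle at the base: d (ρ_c − ρ_w) = a (ρ_m − ρ_c).
a = d (ρ_c − ρ_w)/(ρ_m − ρ_c) = 2280 m × 1.71/0.53 = 7360 m.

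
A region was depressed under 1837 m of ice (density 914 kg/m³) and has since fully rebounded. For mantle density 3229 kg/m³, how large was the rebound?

Removing the load lets mantle flow back in; uplift u satisfies ρ_ice t = ρ_m u.
u = t ρ_ice/ρ_m = 1837 m × 914/3229 = 520 m.

520 m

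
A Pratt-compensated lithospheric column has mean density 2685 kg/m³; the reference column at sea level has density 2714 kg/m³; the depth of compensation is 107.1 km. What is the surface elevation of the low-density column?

ρ_ref D = ρ (D + h) → h = D (ρ_ref − ρ)/ρ.
h = 107.1 km × (2714 − 2685)/2685 = 1.16 km.

1.16 km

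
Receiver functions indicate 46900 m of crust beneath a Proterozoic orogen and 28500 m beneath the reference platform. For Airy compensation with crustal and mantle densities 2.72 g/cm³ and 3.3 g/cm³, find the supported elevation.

Excess crust Δ = 46900 m − 28500 m = 18400 m, split between elevation h and root r with h + r = Δ.
Airy balance ρ_c h = (ρ_m − ρ_c) r gives r = h ρ_c/(ρ_m − ρ_c), so h (1 + ρ_c/(ρ_m − ρ_c)) = Δ, i.e. h = Δ (ρ_m − ρ_c)/ρ_m.
h = 18400 m × 0.58/3.3 = 3230 m.

3230 m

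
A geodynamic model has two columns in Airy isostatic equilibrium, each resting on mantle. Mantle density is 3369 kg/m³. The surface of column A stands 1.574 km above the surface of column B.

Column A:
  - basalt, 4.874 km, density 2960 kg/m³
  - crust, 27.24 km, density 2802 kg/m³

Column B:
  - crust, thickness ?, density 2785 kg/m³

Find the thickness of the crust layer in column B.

20.8 km

Take the compensation level at the base of the deeper column (depth z_c below the surface of column A) and equate Σ ρ_i t_i down to z_c; mantle fills any gap and the z_c terms cancel.
Column A: 4.874×2960 + 27.24×2802 + (z_c − 32.114)×3369
Column B: 1.574×0 + x×2785 + (z_c − 1.574 − 0 − x)×3369
The z_c×3369 term appears on both sides and cancels. Collect the known terms of each column as K = Σ(ρt)_known − 3369 × (depth of known layers): K_A = 90753.52 − 3369×32.114 = −17438.546; K_B = 0 − 3369×(1.574 + 0) = −5302.806.
Balance: K_A = K_B − x×(3369 − 2785), so x = (K_B − K_A)/(3369 − 2785) = 12135.7/584 = 20.8 km.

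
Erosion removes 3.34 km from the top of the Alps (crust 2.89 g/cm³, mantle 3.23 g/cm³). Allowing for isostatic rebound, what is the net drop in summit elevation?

Rebound u = e ρ_c/ρ_m = 3.34 km × 2.89/3.23 = 2.988 km.
Net surface drop = e − u = 3.34 km − 2.988 km = e (ρ_m − ρ_c)/ρ_m = 0.352 km.

0.352 km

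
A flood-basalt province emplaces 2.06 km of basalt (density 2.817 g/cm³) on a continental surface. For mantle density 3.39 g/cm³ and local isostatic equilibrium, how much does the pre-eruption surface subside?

1.71 km

Subaerial loading: s = t ρ_load / ρ_m.
s = 2.06 km × 2.817/3.39 = 1.71 km.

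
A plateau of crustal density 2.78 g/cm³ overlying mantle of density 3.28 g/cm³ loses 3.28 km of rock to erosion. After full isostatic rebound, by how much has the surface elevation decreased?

Rebound u = e ρ_c/ρ_m = 3.28 km × 2.78/3.28 = 2.78 km.
Net surface drop = e − u = 3.28 km − 2.78 km = e (ρ_m − ρ_c)/ρ_m = 0.5 km.

0.5 km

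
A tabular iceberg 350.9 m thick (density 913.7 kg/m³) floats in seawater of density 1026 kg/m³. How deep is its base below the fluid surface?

Draft d = t ρ_obj/ρ_fluid = 350.9 m × 913.7/1026 = 312 m.

312 m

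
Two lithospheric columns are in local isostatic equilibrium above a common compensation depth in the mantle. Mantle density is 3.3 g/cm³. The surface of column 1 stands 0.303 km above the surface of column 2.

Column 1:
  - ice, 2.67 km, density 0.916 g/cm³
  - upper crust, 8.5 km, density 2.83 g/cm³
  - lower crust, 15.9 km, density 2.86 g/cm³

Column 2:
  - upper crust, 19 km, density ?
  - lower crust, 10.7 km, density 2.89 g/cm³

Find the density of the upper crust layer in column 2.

Take the compensation level at the base of the deeper column (depth z_c below the surface of column 1) and equate Σ ρ_i t_i down to z_c; mantle fills any gap and the z_c terms cancel.
Column 1: 2.67×0.916 + 8.5×2.83 + 15.9×2.86 + (z_c − 27.07)×3.3
Column 2: 0.303×0 + 19×ρ + 10.7×2.89 + (z_c − 0.303 − 29.7)×3.3
The z_c×3.3 term appears on both sides and cancels. Collect the known terms of each column as K = Σ(ρt)_known − 3.3 × (depth of known layers): K_1 = 71.97472 − 3.3×27.07 = −17.35628; K_2 = 30.923 − 3.3×(0.303 + 29.7) = −68.0869.
Balance: K_1 = K_2 + 19×ρ, so ρ = (K_1 − K_2)/19 = 50.7306/19 = 2.67 g/cm³.

2.67 g/cm³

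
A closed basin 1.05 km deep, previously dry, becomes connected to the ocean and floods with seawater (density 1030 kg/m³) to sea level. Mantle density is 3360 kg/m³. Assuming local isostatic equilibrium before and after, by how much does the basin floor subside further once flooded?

After flooding the water column is d + s deep. Its weight must equal the weight of mantle displaced by the extra subsidence s: (d + s) ρ_w = s ρ_m.
s = d ρ_w / (ρ_m − ρ_w) = 1.05 km × 1030/(3360 − 1030) = 0.464 km.

0.464 km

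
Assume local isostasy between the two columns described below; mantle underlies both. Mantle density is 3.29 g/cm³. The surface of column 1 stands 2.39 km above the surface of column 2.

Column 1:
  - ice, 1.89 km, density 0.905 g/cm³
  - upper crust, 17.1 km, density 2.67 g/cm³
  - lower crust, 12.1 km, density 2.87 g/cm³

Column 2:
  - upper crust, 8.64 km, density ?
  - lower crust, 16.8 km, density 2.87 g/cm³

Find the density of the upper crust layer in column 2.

2.68 g/cm³

Take the compensation level at the base of the deeper column (depth z_c below the surface of column 1) and equate Σ ρ_i t_i down to z_c; mantle fills any gap and the z_c terms cancel.
Column 1: 1.89×0.905 + 17.1×2.67 + 12.1×2.87 + (z_c − 31.09)×3.29
Column 2: 2.39×0 + 8.64×ρ + 16.8×2.87 + (z_c − 2.39 − 25.44)×3.29
The z_c×3.29 term appears on both sides and cancels. Collect the known terms of each column as K = Σ(ρt)_known − 3.29 × (depth of known layers): K_1 = 82.09445 − 3.29×31.09 = −20.19165; K_2 = 48.216 − 3.29×(2.39 + 25.44) = −43.3447.
Balance: K_1 = K_2 + 8.64×ρ, so ρ = (K_1 − K_2)/8.64 = 23.1531/8.64 = 2.68 g/cm³.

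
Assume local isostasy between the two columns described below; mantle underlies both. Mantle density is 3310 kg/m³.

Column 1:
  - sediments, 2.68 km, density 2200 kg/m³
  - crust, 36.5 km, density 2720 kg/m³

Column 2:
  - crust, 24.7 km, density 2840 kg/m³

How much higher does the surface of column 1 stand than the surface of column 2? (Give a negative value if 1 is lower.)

For any compensation level in the mantle, the mantle terms cancel and isostasy reduces to e = (Σt_1 − Σt_2) − (Σ(ρt)_1 − Σ(ρt)_2) / ρ_m.
Σt_1 = 39.18 km; Σt_2 = 24.7 km; Σ(ρt)_1 = 105176; Σ(ρt)_2 = 70148 (in km·kg/m³).
e = (39.18 − 24.7) − (105176 − 70148) / 3310 = 3.9 km.

3.9 km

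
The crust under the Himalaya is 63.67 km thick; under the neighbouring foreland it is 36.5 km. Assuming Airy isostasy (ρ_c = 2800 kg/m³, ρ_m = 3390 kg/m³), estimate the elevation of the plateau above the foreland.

Excess crust Δ = 63.67 km − 36.5 km = 27.17 km, split between elevation h and root r with h + r = Δ.
Airy balance ρ_c h = (ρ_m − ρ_c) r gives r = h ρ_c/(ρ_m − ρ_c), so h (1 + ρ_c/(ρ_m − ρ_c)) = Δ, i.e. h = Δ (ρ_m − ρ_c)/ρ_m.
h = 27.17 km × 590/3390 = 4.73 km.

4.73 km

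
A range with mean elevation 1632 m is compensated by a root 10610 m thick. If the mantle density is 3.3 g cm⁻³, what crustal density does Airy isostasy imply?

ρ_c h = (ρ_m − ρ_c) r → ρ_c (h + r) = ρ_m r → ρ_c = ρ_m r / (h + r).
ρ_c = 3.3 × 10610 m / (1632 m + 10610 m) = 2.86 g cm⁻³.

2.86 g cm⁻³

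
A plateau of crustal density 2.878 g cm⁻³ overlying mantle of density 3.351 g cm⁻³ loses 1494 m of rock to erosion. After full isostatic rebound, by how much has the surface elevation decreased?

211 m

Rebound u = e ρ_c/ρ_m = 1494 m × 2.878/3.351 = 1283 m.
Net surface drop = e − u = 1494 m − 1283 m = e (ρ_m − ρ_c)/ρ_m = 211 m.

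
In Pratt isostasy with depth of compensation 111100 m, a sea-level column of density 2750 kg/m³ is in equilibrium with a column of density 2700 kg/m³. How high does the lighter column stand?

ρ_ref D = ρ (D + h) → h = D (ρ_ref − ρ)/ρ.
h = 111100 m × (2750 − 2700)/2700 = 2060 m.

2060 m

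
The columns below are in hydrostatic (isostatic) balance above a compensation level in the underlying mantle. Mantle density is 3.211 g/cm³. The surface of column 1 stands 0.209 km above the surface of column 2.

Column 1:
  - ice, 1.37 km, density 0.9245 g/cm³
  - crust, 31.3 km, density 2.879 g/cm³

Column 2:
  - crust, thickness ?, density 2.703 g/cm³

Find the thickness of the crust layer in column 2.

Take the compensation level at the base of the deeper column (depth z_c below the surface of column 1) and equate Σ ρ_i t_i down to z_c; mantle fills any gap and the z_c terms cancel.
Column 1: 1.37×0.9245 + 31.3×2.879 + (z_c − 32.67)×3.211
Column 2: 0.209×0 + x×2.703 + (z_c − 0.209 − 0 − x)×3.211
The z_c×3.211 term appears on both sides and cancels. Collect the known terms of each column as K = Σ(ρt)_known − 3.211 × (depth of known layers): K_1 = 91.379265 − 3.211×32.67 = −13.524105; K_2 = 0 − 3.211×(0.209 + 0) = −0.671099.
Balance: K_1 = K_2 − x×(3.211 − 2.703), so x = (K_2 − K_1)/(3.211 − 2.703) = 12.853/0.508 = 25.3 km.

25.3 km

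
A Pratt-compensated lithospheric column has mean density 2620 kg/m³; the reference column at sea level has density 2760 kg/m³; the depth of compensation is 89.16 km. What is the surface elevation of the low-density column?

ρ_ref D = ρ (D + h) → h = D (ρ_ref − ρ)/ρ.
h = 89.16 km × (2760 − 2620)/2620 = 4.76 km.

4.76 km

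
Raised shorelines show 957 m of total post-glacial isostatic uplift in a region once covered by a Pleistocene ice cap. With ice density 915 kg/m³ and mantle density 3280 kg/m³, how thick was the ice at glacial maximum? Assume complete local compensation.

3430 m

u = t ρ_ice/ρ_m → t = u ρ_m/ρ_ice = 957 m × 3280/915 = 3430 m.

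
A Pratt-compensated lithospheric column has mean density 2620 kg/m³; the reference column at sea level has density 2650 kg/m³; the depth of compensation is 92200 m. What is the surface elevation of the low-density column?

1060 m

ρ_ref D = ρ (D + h) → h = D (ρ_ref − ρ)/ρ.
h = 92200 m × (2650 − 2620)/2620 = 1060 m.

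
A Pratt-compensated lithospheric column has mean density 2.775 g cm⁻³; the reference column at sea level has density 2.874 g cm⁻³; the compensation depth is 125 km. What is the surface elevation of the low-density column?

4.46 km

ρ_ref D = ρ (D + h) → h = D (ρ_ref − ρ)/ρ.
h = 125 km × (2.874 − 2.775)/2.775 = 4.46 km.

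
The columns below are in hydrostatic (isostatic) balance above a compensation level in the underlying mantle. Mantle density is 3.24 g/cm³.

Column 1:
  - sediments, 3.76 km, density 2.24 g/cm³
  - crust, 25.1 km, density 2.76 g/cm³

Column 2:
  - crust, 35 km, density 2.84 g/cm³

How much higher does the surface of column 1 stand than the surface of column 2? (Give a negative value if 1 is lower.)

0.558 km

For any compensation level in the mantle, the mantle terms cancel and isostasy reduces to e = (Σt_1 − Σt_2) − (Σ(ρt)_1 − Σ(ρt)_2) / ρ_m.
Σt_1 = 28.86 km; Σt_2 = 35 km; Σ(ρt)_1 = 77.6984; Σ(ρt)_2 = 99.4 (in km·g/cm³).
e = (28.86 − 35) − (77.6984 − 99.4) / 3.24 = 0.558 km.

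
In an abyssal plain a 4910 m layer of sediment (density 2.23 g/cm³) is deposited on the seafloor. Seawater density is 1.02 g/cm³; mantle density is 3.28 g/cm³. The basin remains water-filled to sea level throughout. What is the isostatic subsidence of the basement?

Submarine loading: the sediment displaces seawater, and the subsidence is in turn flooded, so s (ρ_m − ρ_w) = t (ρ_sed − ρ_w).
s = 4910 m × (2.23 − 1.02) / (3.28 − 1.02) = 2630 m.

2630 m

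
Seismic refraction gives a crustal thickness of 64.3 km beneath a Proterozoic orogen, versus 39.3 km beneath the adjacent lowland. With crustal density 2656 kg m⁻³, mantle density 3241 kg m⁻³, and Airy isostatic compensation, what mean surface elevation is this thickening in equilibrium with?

4.51 km

Excess crust Δ = 64.3 km − 39.3 km = 25 km, split between elevation h and root r with h + r = Δ.
Airy balance ρ_c h = (ρ_m − ρ_c) r gives r = h ρ_c/(ρ_m − ρ_c), so h (1 + ρ_c/(ρ_m − ρ_c)) = Δ, i.e. h = Δ (ρ_m − ρ_c)/ρ_m.
h = 25 km × 585/3241 = 4.51 km.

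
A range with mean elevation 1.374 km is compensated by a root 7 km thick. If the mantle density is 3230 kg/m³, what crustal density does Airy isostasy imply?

2700 kg/m³

ρ_c h = (ρ_m − ρ_c) r → ρ_c (h + r) = ρ_m r → ρ_c = ρ_m r / (h + r).
ρ_c = 3230 × 7 km / (1.374 km + 7 km) = 2700 kg/m³.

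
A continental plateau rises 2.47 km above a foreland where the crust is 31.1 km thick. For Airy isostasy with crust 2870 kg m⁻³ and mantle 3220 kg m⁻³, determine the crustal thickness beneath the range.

Root depth r = h ρ_c / (ρ_m − ρ_c) = 2.47 km × 2870 / 350 = 20.25 km.
Total thickness = T + h + r = 31.1 km + 2.47 km + 20.25 km = 53.8 km.

53.8 km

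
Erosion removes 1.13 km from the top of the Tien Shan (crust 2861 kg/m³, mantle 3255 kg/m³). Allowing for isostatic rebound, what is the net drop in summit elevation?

0.137 km

Rebound u = e ρ_c/ρ_m = 1.13 km × 2861/3255 = 0.9932 km.
Net surface drop = e − u = 1.13 km − 0.9932 km = e (ρ_m − ρ_c)/ρ_m = 0.137 km.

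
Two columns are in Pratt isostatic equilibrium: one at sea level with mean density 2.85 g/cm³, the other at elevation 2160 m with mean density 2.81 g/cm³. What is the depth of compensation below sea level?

152000 m

ρ_ref D = ρ (D + h) → D (ρ_ref − ρ) = ρ h.
D = ρ h/(ρ_ref − ρ) = 2.81 × 2160 m/(2.85 − 2.81) = 152000 m.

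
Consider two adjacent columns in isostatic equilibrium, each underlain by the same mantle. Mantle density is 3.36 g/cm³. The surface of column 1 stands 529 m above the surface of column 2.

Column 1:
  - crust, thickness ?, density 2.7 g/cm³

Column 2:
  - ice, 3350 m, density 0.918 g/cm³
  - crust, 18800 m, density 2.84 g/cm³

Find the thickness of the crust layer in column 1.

29900 m

Take the compensation level at the base of the deeper column (depth z_c below the surface of column 1) and equate Σ ρ_i t_i down to z_c; mantle fills any gap and the z_c terms cancel.
Column 1: x×2.7 + (z_c − 0 − x)×3.36
Column 2: 529×0 + 3350×0.918 + 18800×2.84 + (z_c − 529 − 22150)×3.36
The z_c×3.36 term appears on both sides and cancels. Collect the known terms of each column as K = Σ(ρt)_known − 3.36 × (depth of known layers): K_1 = 0 − 3.36×0 = 0; K_2 = 56467.3 − 3.36×(529 + 22150) = −19734.14.
Balance: K_1 − x×(3.36 − 2.7) = K_2, so x = (K_1 − K_2)/(3.36 − 2.7) = 19734.1/0.66 = 29900 m.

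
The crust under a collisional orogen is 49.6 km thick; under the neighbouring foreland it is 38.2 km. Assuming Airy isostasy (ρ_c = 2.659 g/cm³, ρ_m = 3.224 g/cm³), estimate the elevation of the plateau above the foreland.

2 km

Excess crust Δ = 49.6 km − 38.2 km = 11.4 km, split between elevation h and root r with h + r = Δ.
Airy balance ρ_c h = (ρ_m − ρ_c) r gives r = h ρ_c/(ρ_m − ρ_c), so h (1 + ρ_c/(ρ_m − ρ_c)) = Δ, i.e. h = Δ (ρ_m − ρ_c)/ρ_m.
h = 11.4 km × 0.565/3.224 = 2 km.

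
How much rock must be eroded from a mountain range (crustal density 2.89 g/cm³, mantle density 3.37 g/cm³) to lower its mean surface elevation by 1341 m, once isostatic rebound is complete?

9410 m

Net drop Δ = e − u = e − e ρ_c/ρ_m = e (ρ_m − ρ_c)/ρ_m.
e = Δ ρ_m/(ρ_m − ρ_c) = 1341 m × 3.37/0.48 = 9410 m.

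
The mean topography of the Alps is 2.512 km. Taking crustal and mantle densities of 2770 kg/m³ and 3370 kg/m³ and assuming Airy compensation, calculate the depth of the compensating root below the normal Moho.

Balancing pressure at the compensation depth: the weight of the topography is balanced by the buoyancy of the root, ρ_c h = (ρ_m − ρ_c) r.
r = h · ρ_c / (ρ_m − ρ_c) = 2.512 km × 2770 / (3370 − 2770) = 11.6 km.

11.6 km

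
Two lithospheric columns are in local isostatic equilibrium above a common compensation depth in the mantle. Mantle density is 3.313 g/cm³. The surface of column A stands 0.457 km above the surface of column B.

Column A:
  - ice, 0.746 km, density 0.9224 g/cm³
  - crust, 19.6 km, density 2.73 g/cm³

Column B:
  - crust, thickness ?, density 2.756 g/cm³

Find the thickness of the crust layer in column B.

21 km

Take the compensation level at the base of the deeper column (depth z_c below the surface of column A) and equate Σ ρ_i t_i down to z_c; mantle fills any gap and the z_c terms cancel.
Column A: 0.746×0.9224 + 19.6×2.73 + (z_c − 20.346)×3.313
Column B: 0.457×0 + x×2.756 + (z_c − 0.457 − 0 − x)×3.313
The z_c×3.313 term appears on both sides and cancels. Collect the known terms of each column as K = Σ(ρt)_known − 3.313 × (depth of known layers): K_A = 54.1961104 − 3.313×20.346 = −13.2101876; K_B = 0 − 3.313×(0.457 + 0) = −1.514041.
Balance: K_A = K_B − x×(3.313 − 2.756), so x = (K_B − K_A)/(3.313 − 2.756) = 11.6961/0.557 = 21 km.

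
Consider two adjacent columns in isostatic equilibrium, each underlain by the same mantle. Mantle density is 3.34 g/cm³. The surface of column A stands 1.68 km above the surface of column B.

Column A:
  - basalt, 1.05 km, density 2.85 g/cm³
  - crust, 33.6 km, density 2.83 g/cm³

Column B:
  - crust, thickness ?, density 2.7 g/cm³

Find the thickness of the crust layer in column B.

Take the compensation level at the base of the deeper column (depth z_c below the surface of column A) and equate Σ ρ_i t_i down to z_c; mantle fills any gap and the z_c terms cancel.
Column A: 1.05×2.85 + 33.6×2.83 + (z_c − 34.65)×3.34
Column B: 1.68×0 + x×2.7 + (z_c − 1.68 − 0 − x)×3.34
The z_c×3.34 term appears on both sides and cancels. Collect the known terms of each column as K = Σ(ρt)_known − 3.34 × (depth of known layers): K_A = 98.0805 − 3.34×34.65 = −17.6505; K_B = 0 − 3.34×(1.68 + 0) = −5.6112.
Balance: K_A = K_B − x×(3.34 − 2.7), so x = (K_B − K_A)/(3.34 − 2.7) = 12.0393/0.64 = 18.8 km.

18.8 km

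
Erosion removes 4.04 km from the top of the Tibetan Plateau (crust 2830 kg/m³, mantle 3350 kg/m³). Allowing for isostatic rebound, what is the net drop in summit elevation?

Rebound u = e ρ_c/ρ_m = 4.04 km × 2830/3350 = 3.413 km.
Net surface drop = e − u = 4.04 km − 3.413 km = e (ρ_m − ρ_c)/ρ_m = 0.627 km.

0.627 km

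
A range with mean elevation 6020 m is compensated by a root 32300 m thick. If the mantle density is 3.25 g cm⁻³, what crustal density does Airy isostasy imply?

2.74 g cm⁻³

ρ_c h = (ρ_m − ρ_c) r → ρ_c (h + r) = ρ_m r → ρ_c = ρ_m r / (h + r).
ρ_c = 3.25 × 32300 m / (6020 m + 32300 m) = 2.74 g cm⁻³.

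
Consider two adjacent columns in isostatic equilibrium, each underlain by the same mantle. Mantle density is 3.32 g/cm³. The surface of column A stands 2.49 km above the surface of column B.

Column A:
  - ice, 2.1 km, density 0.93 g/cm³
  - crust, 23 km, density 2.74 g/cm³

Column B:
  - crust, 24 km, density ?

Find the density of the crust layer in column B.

2.9 g/cm³

Take the compensation level at the base of the deeper column (depth z_c below the surface of column A) and equate Σ ρ_i t_i down to z_c; mantle fills any gap and the z_c terms cancel.
Column A: 2.1×0.93 + 23×2.74 + (z_c − 25.1)×3.32
Column B: 2.49×0 + 24×ρ + (z_c − 2.49 − 24)×3.32
The z_c×3.32 term appears on both sides and cancels. Collect the known terms of each column as K = Σ(ρt)_known − 3.32 × (depth of known layers): K_A = 64.973 − 3.32×25.1 = −18.359; K_B = 0 − 3.32×(2.49 + 24) = −87.9468.
Balance: K_A = K_B + 24×ρ, so ρ = (K_A − K_B)/24 = 69.5878/24 = 2.9 g/cm³.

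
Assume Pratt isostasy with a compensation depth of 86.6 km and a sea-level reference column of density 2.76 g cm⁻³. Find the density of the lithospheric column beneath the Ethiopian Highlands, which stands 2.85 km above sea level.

Pratt balance: ρ_ref D = ρ (D + h).
ρ = ρ_ref D/(D + h) = 2.76 × 86.6 km/(86.6 km + 2.85 km) = 2.67 g cm⁻³.

2.67 g cm⁻³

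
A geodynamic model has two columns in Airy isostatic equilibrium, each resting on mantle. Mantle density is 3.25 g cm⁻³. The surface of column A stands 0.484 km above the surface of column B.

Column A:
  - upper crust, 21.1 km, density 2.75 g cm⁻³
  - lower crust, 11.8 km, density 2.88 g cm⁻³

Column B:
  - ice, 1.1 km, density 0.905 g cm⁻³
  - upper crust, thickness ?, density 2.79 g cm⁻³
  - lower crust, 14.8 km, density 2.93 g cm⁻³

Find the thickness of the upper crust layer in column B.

Take the compensation level at the base of the deeper column (depth z_c below the surface of column A) and equate Σ ρ_i t_i down to z_c; mantle fills any gap and the z_c terms cancel.
Column A: 21.1×2.75 + 11.8×2.88 + (z_c − 32.9)×3.25
Column B: 0.484×0 + 1.1×0.905 + x×2.79 + 14.8×2.93 + (z_c − 0.484 − 15.9 − x)×3.25
The z_c×3.25 term appears on both sides and cancels. Collect the known terms of each column as K = Σ(ρt)_known − 3.25 × (depth of known layers): K_A = 92.009 − 3.25×32.9 = −14.916; K_B = 44.3595 − 3.25×(0.484 + 15.9) = −8.8885.
Balance: K_A = K_B − x×(3.25 − 2.79), so x = (K_B − K_A)/(3.25 − 2.79) = 6.0275/0.46 = 13.1 km.

13.1 km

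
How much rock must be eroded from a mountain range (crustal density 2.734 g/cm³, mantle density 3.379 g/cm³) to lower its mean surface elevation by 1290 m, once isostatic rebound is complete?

Net drop Δ = e − u = e − e ρ_c/ρ_m = e (ρ_m − ρ_c)/ρ_m.
e = Δ ρ_m/(ρ_m − ρ_c) = 1290 m × 3.379/0.645 = 6760 m.

6760 m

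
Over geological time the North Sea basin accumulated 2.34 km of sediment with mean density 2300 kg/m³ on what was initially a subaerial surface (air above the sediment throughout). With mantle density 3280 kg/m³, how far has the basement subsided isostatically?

Subaerial load: s = t ρ_sed / ρ_m = 2.34 km × 2300/3280 = 1.64 km.

1.64 km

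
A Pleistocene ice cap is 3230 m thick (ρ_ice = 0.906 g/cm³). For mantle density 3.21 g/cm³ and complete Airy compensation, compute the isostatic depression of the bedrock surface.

912 m

Balancing pressure at the compensation depth: the ice load ρ_ice t is balanced by mantle displaced below, ρ_m s.
s = t ρ_ice / ρ_m = 3230 m × 0.906/3.21 = 912 m.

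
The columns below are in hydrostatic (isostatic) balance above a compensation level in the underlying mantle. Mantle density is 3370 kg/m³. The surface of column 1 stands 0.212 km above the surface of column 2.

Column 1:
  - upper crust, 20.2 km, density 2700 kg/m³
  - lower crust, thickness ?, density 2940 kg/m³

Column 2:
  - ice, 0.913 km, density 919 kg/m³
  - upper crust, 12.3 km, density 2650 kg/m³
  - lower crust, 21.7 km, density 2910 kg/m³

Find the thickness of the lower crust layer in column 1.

19.2 km

Take the compensation level at the base of the deeper column (depth z_c below the surface of column 1) and equate Σ ρ_i t_i down to z_c; mantle fills any gap and the z_c terms cancel.
Column 1: 20.2×2700 + x×2940 + (z_c − 20.2 − x)×3370
Column 2: 0.212×0 + 0.913×919 + 12.3×2650 + 21.7×2910 + (z_c − 0.212 − 34.913)×3370
The z_c×3370 term appears on both sides and cancels. Collect the known terms of each column as K = Σ(ρt)_known − 3370 × (depth of known layers): K_1 = 54540 − 3370×20.2 = −13534; K_2 = 96581.047 − 3370×(0.212 + 34.913) = −21790.203.
Balance: K_1 − x×(3370 − 2940) = K_2, so x = (K_1 − K_2)/(3370 − 2940) = 8256.2/430 = 19.2 km.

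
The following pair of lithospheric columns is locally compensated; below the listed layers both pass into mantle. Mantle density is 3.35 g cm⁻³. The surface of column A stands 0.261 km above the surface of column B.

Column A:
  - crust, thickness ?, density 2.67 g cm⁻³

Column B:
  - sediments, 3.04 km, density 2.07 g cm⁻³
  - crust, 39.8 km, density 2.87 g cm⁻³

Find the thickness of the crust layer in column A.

Take the compensation level at the base of the deeper column (depth z_c below the surface of column A) and equate Σ ρ_i t_i down to z_c; mantle fills any gap and the z_c terms cancel.
Column A: x×2.67 + (z_c − 0 − x)×3.35
Column B: 0.261×0 + 3.04×2.07 + 39.8×2.87 + (z_c − 0.261 − 42.84)×3.35
The z_c×3.35 term appears on both sides and cancels. Collect the known terms of each column as K = Σ(ρt)_known − 3.35 × (depth of known layers): K_A = 0 − 3.35×0 = 0; K_B = 120.5188 − 3.35×(0.261 + 42.84) = −23.86955.
Balance: K_A − x×(3.35 − 2.67) = K_B, so x = (K_A − K_B)/(3.35 − 2.67) = 23.8696/0.68 = 35.1 km.

35.1 km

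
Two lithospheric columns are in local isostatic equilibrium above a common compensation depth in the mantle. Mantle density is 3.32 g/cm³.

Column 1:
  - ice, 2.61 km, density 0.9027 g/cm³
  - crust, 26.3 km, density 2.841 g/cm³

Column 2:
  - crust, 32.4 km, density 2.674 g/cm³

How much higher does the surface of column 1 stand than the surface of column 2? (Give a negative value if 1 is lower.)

For any compensation level in the mantle, the mantle terms cancel and isostasy reduces to e = (Σt_1 − Σt_2) − (Σ(ρt)_1 − Σ(ρt)_2) / ρ_m.
Σt_1 = 28.91 km; Σt_2 = 32.4 km; Σ(ρt)_1 = 77.074347; Σ(ρt)_2 = 86.6376 (in km·g/cm³).
e = (28.91 − 32.4) − (77.074347 − 86.6376) / 3.32 = −0.61 km.

−0.61 km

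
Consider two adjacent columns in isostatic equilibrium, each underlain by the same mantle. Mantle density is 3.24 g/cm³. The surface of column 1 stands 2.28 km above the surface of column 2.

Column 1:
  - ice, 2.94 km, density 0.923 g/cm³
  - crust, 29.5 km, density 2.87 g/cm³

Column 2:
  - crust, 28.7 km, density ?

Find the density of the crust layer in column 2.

2.88 g/cm³

Take the compensation level at the base of the deeper column (depth z_c below the surface of column 1) and equate Σ ρ_i t_i down to z_c; mantle fills any gap and the z_c terms cancel.
Column 1: 2.94×0.923 + 29.5×2.87 + (z_c − 32.44)×3.24
Column 2: 2.28×0 + 28.7×ρ + (z_c − 2.28 − 28.7)×3.24
The z_c×3.24 term appears on both sides and cancels. Collect the known terms of each column as K = Σ(ρt)_known − 3.24 × (depth of known layers): K_1 = 87.37862 − 3.24×32.44 = −17.72698; K_2 = 0 − 3.24×(2.28 + 28.7) = −100.3752.
Balance: K_1 = K_2 + 28.7×ρ, so ρ = (K_1 − K_2)/28.7 = 82.6482/28.7 = 2.88 g/cm³.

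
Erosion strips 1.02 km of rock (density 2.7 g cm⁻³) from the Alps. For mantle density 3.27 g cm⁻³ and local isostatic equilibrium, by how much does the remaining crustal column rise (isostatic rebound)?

0.842 km

Unloading: uplift u = e ρ_c/ρ_m = 1.02 km × 2.7/3.27 = 0.842 km.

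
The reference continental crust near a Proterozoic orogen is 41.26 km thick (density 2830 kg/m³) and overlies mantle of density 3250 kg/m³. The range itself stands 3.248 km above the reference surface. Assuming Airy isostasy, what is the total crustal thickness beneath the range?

66.4 km

Root depth r = h ρ_c / (ρ_m − ρ_c) = 3.248 km × 2830 / 420 = 21.89 km.
Total thickness = T + h + r = 41.26 km + 3.248 km + 21.89 km = 66.4 km.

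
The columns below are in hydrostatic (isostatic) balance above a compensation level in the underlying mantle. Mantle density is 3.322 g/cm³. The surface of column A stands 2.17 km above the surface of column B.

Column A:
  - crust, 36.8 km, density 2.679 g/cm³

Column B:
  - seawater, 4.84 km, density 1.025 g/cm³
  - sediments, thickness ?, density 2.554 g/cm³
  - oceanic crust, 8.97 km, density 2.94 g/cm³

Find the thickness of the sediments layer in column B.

Take the compensation level at the base of the deeper column (depth z_c below the surface of column A) and equate Σ ρ_i t_i down to z_c; mantle fills any gap and the z_c terms cancel.
Column A: 36.8×2.679 + (z_c − 36.8)×3.322
Column B: 2.17×0 + 4.84×1.025 + x×2.554 + 8.97×2.94 + (z_c − 2.17 − 13.81 − x)×3.322
The z_c×3.322 term appears on both sides and cancels. Collect the known terms of each column as K = Σ(ρt)_known − 3.322 × (depth of known layers): K_A = 98.5872 − 3.322×36.8 = −23.6624; K_B = 31.3328 − 3.322×(2.17 + 13.81) = −21.75276.
Balance: K_A = K_B − x×(3.322 − 2.554), so x = (K_B − K_A)/(3.322 − 2.554) = 1.90964/0.768 = 2.49 km.

2.49 km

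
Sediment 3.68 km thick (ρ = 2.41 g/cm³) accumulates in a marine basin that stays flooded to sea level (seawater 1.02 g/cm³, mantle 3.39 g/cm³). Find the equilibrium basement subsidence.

2.16 km

Submarine loading: the sediment displaces seawater, and the subsidence is in turn flooded, so s (ρ_m − ρ_w) = t (ρ_sed − ρ_w).
s = 3.68 km × (2.41 − 1.02) / (3.39 − 1.02) = 2.16 km.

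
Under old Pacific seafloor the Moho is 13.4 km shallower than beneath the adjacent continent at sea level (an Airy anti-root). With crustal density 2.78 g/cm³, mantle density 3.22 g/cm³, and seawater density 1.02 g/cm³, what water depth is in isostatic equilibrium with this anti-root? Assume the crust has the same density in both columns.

3.35 km

Replacing a thickness d of crust by seawater at the top must be balanced by replacing crust with mantle at the base: d (ρ_c − ρ_w) = a (ρ_m − ρ_c).
d = a (ρ_m − ρ_c)/(ρ_c − ρ_w) = 13.4 km × 0.44/1.76 = 3.35 km.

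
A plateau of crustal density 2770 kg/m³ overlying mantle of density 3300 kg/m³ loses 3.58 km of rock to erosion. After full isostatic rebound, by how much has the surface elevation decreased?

0.575 km

Rebound u = e ρ_c/ρ_m = 3.58 km × 2770/3300 = 3.005 km.
Net surface drop = e − u = 3.58 km − 3.005 km = e (ρ_m − ρ_c)/ρ_m = 0.575 km.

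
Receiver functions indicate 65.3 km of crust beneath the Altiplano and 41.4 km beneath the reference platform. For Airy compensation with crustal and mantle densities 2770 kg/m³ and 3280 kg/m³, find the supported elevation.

3.72 km

Excess crust Δ = 65.3 km − 41.4 km = 23.9 km, split between elevation h and root r with h + r = Δ.
Airy balance ρ_c h = (ρ_m − ρ_c) r gives r = h ρ_c/(ρ_m − ρ_c), so h (1 + ρ_c/(ρ_m − ρ_c)) = Δ, i.e. h = Δ (ρ_m − ρ_c)/ρ_m.
h = 23.9 km × 510/3280 = 3.72 km.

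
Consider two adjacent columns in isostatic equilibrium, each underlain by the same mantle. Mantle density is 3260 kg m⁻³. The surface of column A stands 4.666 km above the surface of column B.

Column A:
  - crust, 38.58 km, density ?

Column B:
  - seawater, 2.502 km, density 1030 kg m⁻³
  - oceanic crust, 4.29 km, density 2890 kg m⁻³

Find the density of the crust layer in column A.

2680 kg m⁻³

Take the compensation level at the base of the deeper column (depth z_c below the surface of column A) and equate Σ ρ_i t_i down to z_c; mantle fills any gap and the z_c terms cancel.
Column A: 38.58×ρ + (z_c − 38.58)×3260
Column B: 4.666×0 + 2.502×1030 + 4.29×2890 + (z_c − 4.666 − 6.792)×3260
The z_c×3260 term appears on both sides and cancels. Collect the known terms of each column as K = Σ(ρt)_known − 3260 × (depth of known layers): K_A = 0 − 3260×38.58 = −125770.8; K_B = 14975.16 − 3260×(4.666 + 6.792) = −22377.92.
Balance: K_A + 38.58×ρ = K_B, so ρ = (K_B − K_A)/38.58 = 103393/38.58 = 2680 kg m⁻³.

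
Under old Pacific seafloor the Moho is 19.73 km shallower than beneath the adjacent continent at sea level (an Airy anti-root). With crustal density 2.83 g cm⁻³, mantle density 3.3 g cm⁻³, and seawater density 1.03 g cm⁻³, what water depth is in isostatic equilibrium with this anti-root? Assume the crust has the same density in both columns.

5.15 km

Replacing a thickness d of crust by seawater at the top must be balanced by replacing crust with mantle at the base: d (ρ_c − ρ_w) = a (ρ_m − ρ_c).
d = a (ρ_m − ρ_c)/(ρ_c − ρ_w) = 19.73 km × 0.47/1.8 = 5.15 km.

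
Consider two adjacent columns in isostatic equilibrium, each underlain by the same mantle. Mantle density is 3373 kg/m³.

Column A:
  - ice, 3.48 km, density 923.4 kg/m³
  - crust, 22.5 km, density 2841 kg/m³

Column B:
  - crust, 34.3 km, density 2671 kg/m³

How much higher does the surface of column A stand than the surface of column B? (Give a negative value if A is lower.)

For any compensation level in the mantle, the mantle terms cancel and isostasy reduces to e = (Σt_A − Σt_B) − (Σ(ρt)_A − Σ(ρt)_B) / ρ_m.
Σt_A = 25.98 km; Σt_B = 34.3 km; Σ(ρt)_A = 67135.932; Σ(ρt)_B = 91615.3 (in km·kg/m³).
e = (25.98 − 34.3) − (67135.932 − 91615.3) / 3373 = −1.06 km.

−1.06 km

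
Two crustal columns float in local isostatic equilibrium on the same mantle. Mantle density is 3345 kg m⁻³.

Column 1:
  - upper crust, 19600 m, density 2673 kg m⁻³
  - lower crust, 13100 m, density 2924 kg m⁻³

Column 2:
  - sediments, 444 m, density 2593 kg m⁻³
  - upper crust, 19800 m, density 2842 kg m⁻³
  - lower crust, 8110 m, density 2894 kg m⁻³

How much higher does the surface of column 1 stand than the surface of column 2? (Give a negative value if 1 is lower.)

For any compensation level in the mantle, the mantle terms cancel and isostasy reduces to e = (Σt_1 − Σt_2) − (Σ(ρt)_1 − Σ(ρt)_2) / ρ_m.
Σt_1 = 32700 m; Σt_2 = 28354 m; Σ(ρt)_1 = 90695200; Σ(ρt)_2 = 80893232 (in m·kg m⁻³).
e = (32700 − 28354) − (90695200 − 80893232) / 3345 = 1420 m.

1420 m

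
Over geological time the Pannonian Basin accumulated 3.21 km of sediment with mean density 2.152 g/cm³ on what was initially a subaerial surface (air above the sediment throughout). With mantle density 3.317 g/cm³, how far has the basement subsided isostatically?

Subaerial load: s = t ρ_sed / ρ_m = 3.21 km × 2.152/3.317 = 2.08 km.

2.08 km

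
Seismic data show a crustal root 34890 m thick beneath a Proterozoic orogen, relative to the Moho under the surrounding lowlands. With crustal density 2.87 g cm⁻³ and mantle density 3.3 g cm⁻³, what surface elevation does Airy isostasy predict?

By Archimedes' principle applied to the lithosphere: ρ_c h = (ρ_m − ρ_c) r.
h = r (ρ_m − ρ_c) / ρ_c = 34890 m × (3.3 − 2.87) / 2.87 = 5230 m.

5230 m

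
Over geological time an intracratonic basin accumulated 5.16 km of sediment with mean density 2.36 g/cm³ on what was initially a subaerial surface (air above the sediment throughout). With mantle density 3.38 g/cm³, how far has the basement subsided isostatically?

Subaerial load: s = t ρ_sed / ρ_m = 5.16 km × 2.36/3.38 = 3.6 km.

3.6 km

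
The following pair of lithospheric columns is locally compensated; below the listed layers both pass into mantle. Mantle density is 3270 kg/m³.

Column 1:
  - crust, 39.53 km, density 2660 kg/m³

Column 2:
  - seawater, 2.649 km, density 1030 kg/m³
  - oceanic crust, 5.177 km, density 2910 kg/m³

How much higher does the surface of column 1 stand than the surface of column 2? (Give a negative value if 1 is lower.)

For any compensation level in the mantle, the mantle terms cancel and isostasy reduces to e = (Σt_1 − Σt_2) − (Σ(ρt)_1 − Σ(ρt)_2) / ρ_m.
Σt_1 = 39.53 km; Σt_2 = 7.826 km; Σ(ρt)_1 = 105149.8; Σ(ρt)_2 = 17793.54 (in km·kg/m³).
e = (39.53 − 7.826) − (105149.8 − 17793.54) / 3270 = 4.99 km.

4.99 km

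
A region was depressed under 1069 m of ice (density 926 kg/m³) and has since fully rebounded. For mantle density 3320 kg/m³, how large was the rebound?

Removing the load lets mantle flow back in; uplift u satisfies ρ_ice t = ρ_m u.
u = t ρ_ice/ρ_m = 1069 m × 926/3320 = 298 m.

298 m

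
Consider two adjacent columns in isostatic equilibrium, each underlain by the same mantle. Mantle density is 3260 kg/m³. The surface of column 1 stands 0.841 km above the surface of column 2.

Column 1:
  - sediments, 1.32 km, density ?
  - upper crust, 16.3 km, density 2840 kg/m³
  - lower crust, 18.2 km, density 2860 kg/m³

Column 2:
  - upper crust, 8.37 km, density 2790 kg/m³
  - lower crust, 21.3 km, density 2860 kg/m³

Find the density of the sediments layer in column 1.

Take the compensation level at the base of the deeper column (depth z_c below the surface of column 1) and equate Σ ρ_i t_i down to z_c; mantle fills any gap and the z_c terms cancel.
Column 1: 1.32×ρ + 16.3×2840 + 18.2×2860 + (z_c − 35.82)×3260
Column 2: 0.841×0 + 8.37×2790 + 21.3×2860 + (z_c − 0.841 − 29.67)×3260
The z_c×3260 term appears on both sides and cancels. Collect the known terms of each column as K = Σ(ρt)_known − 3260 × (depth of known layers): K_1 = 98344 − 3260×35.82 = −18429.2; K_2 = 84270.3 − 3260×(0.841 + 29.67) = −15195.56.
Balance: K_1 + 1.32×ρ = K_2, so ρ = (K_2 − K_1)/1.32 = 3233.64/1.32 = 2450 kg/m³.

2450 kg/m³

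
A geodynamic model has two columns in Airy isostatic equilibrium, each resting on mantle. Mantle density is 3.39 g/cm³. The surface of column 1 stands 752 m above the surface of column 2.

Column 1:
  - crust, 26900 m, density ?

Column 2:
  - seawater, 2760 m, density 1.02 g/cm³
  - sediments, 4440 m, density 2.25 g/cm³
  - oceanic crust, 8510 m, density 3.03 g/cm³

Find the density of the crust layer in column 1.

2.75 g/cm³

Take the compensation level at the base of the deeper column (depth z_c below the surface of column 1) and equate Σ ρ_i t_i down to z_c; mantle fills any gap and the z_c terms cancel.
Column 1: 26900×ρ + (z_c − 26900)×3.39
Column 2: 752×0 + 2760×1.02 + 4440×2.25 + 8510×3.03 + (z_c − 752 − 15710)×3.39
The z_c×3.39 term appears on both sides and cancels. Collect the known terms of each column as K = Σ(ρt)_known − 3.39 × (depth of known layers): K_1 = 0 − 3.39×26900 = −91191; K_2 = 38590.5 − 3.39×(752 + 15710) = −17215.68.
Balance: K_1 + 26900×ρ = K_2, so ρ = (K_2 − K_1)/26900 = 73975.3/26900 = 2.75 g/cm³.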